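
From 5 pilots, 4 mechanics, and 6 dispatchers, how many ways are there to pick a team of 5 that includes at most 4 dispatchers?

2997

Split by how many dispatchers are chosen (0 through 4).
Sum: C(6,0)·C(9,5) + C(6,1)·C(9,4) + C(6,2)·C(9,3) + C(6,3)·C(9,2) + C(6,4)·C(9,1) = 126 + 756 + 1260 + 720 + 135 = 2997.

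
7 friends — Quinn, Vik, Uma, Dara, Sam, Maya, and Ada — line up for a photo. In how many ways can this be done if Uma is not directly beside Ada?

Of the 7! = 5040 arrangements, those with Uma and Ada adjacent number 2 × 6! = 1440 (treat the pair as a block with 2 internal orders).
So 5040 − 1440 = 3600 arrangements keep them apart.

3600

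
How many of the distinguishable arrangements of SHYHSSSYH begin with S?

560

Fix S in the first position and arrange the remaining 8 letters.
Those 8 letters have H appearing 3 times, S appearing 3 times, and Y appearing twice, giving (8)!/(3!·3!·2!) = 560.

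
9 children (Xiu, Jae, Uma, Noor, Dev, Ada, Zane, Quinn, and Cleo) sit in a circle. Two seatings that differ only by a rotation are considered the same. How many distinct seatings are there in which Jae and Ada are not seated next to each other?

Without the restriction there are (8)! = 40320 seatings.
Those with Jae next to Ada: fuse the pair into one unit and seat 8 units around a circle — 2·(7)! = 10080.
Subtracting, 40320 − 10080 = 30240.

30240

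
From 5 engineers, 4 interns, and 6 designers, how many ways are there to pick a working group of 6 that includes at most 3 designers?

4410

Split by how many designers are chosen (0 through 3).
Sum: C(6,0)·C(9,6) + C(6,1)·C(9,5) + C(6,2)·C(9,4) + C(6,3)·C(9,3) = 84 + 756 + 1890 + 1680 = 4410.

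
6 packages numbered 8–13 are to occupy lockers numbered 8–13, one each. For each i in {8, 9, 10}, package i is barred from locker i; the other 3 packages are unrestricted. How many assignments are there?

Let Aᵢ (for i ∈ {8, 9, 10}) be the placements that put package i in its forbidden locker. Any j of these fix j positions, leaving (6−j)! ways to fill the rest, and there are C(3,j) ways to pick which j.
By inclusion–exclusion, the number of valid placements is Σ_{j=0}^{3} (−1)^j C(3,j)·(6−j)!.
Computing: 720 − 360 + 72 − 6 = 426.

426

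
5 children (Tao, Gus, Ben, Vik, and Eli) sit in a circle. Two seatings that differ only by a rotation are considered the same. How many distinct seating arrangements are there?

24

Around a circle, 5 distinct people have 5!/5 = (4)! = 24 rotationally distinct seatings.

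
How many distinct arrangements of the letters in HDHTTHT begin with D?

20

Fix D in the first position and arrange the remaining 6 letters.
Those 6 letters have H appearing 3 times and T appearing 3 times, giving (6)!/(3!·3!) = 20.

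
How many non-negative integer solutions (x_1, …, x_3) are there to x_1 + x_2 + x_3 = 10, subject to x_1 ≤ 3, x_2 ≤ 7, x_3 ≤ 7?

Ignoring the caps, the number of non-negative solutions to x_1+…+x_3 = 10 is C(12,2) = 66.
Subtract solutions that violate a single cap (substitute x_i' = x_i − (cap_i+1)): x_1 ≥ 4 gives C(8,2) = 28; x_2 ≥ 8 gives C(4,2) = 6; x_3 ≥ 8 gives C(4,2) = 6. Together 40.
No two caps can be exceeded simultaneously, so the pair terms are all 0.
By inclusion–exclusion the count is 66 − 40 + 0 = 26.

26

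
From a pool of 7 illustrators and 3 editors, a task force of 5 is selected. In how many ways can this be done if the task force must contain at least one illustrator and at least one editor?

231

With no constraint there are C(10,5) = 252 possible selections.
Selections missing a whole group: no illustrators → C(3,5) = 0; no editors → C(7,5) = 21.
Both groups omitted at once is impossible, so 252 − 21 = 231.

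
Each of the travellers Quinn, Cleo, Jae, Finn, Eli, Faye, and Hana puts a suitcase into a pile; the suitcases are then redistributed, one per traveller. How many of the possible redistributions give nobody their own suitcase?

This is the derangement count D_7: permutations of 7 items with no fixed point.
By inclusion–exclusion this is Σ_{j=0}^{7} (−1)^j C(7,j)·(7−j)!.
Computing: 5040 − 5040 + 2520 − 840 + 210 − 42 + 7 − 1 = 1854.

1854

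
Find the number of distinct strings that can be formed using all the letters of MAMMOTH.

Letter multiplicities in MAMMOTH: A×1, H×1, M×3, O×1, T×1.
The number of distinct arrangements is 7!/(3!) = 5040/6 = 840.

840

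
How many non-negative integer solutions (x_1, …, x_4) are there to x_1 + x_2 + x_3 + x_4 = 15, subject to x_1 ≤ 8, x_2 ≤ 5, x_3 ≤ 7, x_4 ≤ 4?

Ignoring the caps, the number of non-negative solutions to x_1+…+x_4 = 15 is C(18,3) = 816.
Subtract solutions that violate a single cap (substitute x_i' = x_i − (cap_i+1)): x_1 ≥ 9 gives C(9,3) = 84; x_2 ≥ 6 gives C(12,3) = 220; x_3 ≥ 8 gives C(10,3) = 120; x_4 ≥ 5 gives C(13,3) = 286. Together 710.
Add back pairs where two caps are both exceeded: 1 + 0 + 4 + 4 + 35 + 10 = 54.
By inclusion–exclusion the count is 816 − 710 + 54 = 160.

160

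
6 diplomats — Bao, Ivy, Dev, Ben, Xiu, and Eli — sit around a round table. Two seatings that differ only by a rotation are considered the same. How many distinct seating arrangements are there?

Fix one person's seat to break rotational symmetry; the remaining 5 people can be arranged in (5)! = 120 ways.

120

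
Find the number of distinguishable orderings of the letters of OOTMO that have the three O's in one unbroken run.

6

Treat the 3 copies of O as a single block. The multiset to arrange is then {OOO, M, T}, 3 items in all.
All 3 items are distinct, so there are (3)! = 6 arrangements.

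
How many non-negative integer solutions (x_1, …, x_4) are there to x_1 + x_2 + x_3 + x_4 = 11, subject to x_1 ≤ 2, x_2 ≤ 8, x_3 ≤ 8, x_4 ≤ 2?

Ignoring the caps, the number of non-negative solutions to x_1+…+x_4 = 11 is C(14,3) = 364.
Subtract solutions that violate a single cap (substitute x_i' = x_i − (cap_i+1)): x_1 ≥ 3 gives C(11,3) = 165; x_2 ≥ 9 gives C(5,3) = 10; x_3 ≥ 9 gives C(5,3) = 10; x_4 ≥ 3 gives C(11,3) = 165. Together 350.
Add back pairs where two caps are both exceeded: 0 + 0 + 56 + 0 + 0 + 0 = 56.
By inclusion–exclusion the count is 364 − 350 + 56 = 70.

70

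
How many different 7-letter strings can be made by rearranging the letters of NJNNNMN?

42

Letter multiplicities in NJNNNMN: J×1, M×1, N×5.
The number of distinct arrangements is 7!/(5!) = 5040/120 = 42.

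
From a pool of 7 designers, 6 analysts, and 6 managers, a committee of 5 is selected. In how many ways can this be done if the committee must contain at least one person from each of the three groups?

8295

Unrestricted: C(19,5) = 11628 ways to pick any 5 of the 19.
Subtract selections that omit an entire group: no designers → C(12,5) = 792; no analysts → C(13,5) = 1287; no managers → C(13,5) = 1287.
Add back selections omitting two groups (i.e. drawn from a single group): C(7,5) + C(6,5) + C(6,5) = 33.
By inclusion–exclusion: 11628 − 3366 + 33 = 8295.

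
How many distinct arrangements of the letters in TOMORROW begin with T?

Fix T in the first position and arrange the remaining 7 letters.
Those 7 letters have O appearing 3 times and R appearing twice, giving (7)!/(3!·2!) = 420.

420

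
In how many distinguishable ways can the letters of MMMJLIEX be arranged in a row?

The 8 letters of MMMJLIEX have repeats: M appearing 3 times.
Dividing 8! = 40320 by 3! = 6 for the repeated letters gives 6720.

6720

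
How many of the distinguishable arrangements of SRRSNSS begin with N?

Fix N in the first position and arrange the remaining 6 letters.
Those 6 letters have R appearing twice and S appearing 4 times, giving (6)!/(4!·2!) = 15.

15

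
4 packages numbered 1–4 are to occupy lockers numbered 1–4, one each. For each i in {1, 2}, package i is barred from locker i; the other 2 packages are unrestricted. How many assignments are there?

14

Let Aᵢ (for i ∈ {1, 2}) be the placements that put package i in its forbidden locker. Any j of these fix j positions, leaving (4−j)! ways to fill the rest, and there are C(2,j) ways to pick which j.
By inclusion–exclusion, the number of valid placements is Σ_{j=0}^{2} (−1)^j C(2,j)·(4−j)!.
Computing: 24 − 12 + 2 = 14.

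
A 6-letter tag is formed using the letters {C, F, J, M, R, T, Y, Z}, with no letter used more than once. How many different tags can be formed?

Choose and order 6 of the 8 symbols: the first letter has 8 options, the next 7, and so on down to 3.
8 × 7 × 6 × 5 × 4 × 3 = 20160.

20160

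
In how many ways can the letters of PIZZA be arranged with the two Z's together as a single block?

24

Treat the 2 copies of Z as a single block. The multiset to arrange is then {ZZ, A, I, P}, 4 items in all.
All 4 items are distinct, so there are (4)! = 24 arrangements.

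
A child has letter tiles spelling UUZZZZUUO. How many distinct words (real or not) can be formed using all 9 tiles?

UUZZZZUUO has 9 letters with U appearing 4 times and Z appearing 4 times.
So there are 9! / (4!·4!) = 630 distinguishable arrangements.

630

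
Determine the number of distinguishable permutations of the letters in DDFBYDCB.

3360

The 8 letters of DDFBYDCB have repeats: B appearing twice and D appearing 3 times.
Dividing 8! = 40320 by 3!·2! = 12 for the repeated letters gives 3360.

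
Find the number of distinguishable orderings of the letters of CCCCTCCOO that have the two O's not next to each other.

196

There are 9!/(6!·2!) = 252 arrangements of CCCCTCCOO in total.
If the two O's are adjacent, glue them into one block, leaving 8 items to arrange: (8)!/(6!) = 56 ways.
Subtracting, 252 − 56 = 196 arrangements keep the O's apart.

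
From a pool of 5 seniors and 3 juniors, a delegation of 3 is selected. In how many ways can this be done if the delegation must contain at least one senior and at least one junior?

45

Unrestricted: C(8,3) = 56 ways to pick any 3 of the 8.
Subtract selections that omit an entire group: no seniors → C(3,3) = 1; no juniors → C(5,3) = 10.
Both groups omitted at once is impossible, so 56 − 11 = 45.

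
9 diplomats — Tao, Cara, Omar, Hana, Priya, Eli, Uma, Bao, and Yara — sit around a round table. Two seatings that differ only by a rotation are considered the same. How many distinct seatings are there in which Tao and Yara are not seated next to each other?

Without the restriction there are (8)! = 40320 seatings.
Those with Tao next to Yara: fuse the pair into one unit and seat 8 units around a circle — 2·(7)! = 10080.
Subtracting, 40320 − 10080 = 30240.

30240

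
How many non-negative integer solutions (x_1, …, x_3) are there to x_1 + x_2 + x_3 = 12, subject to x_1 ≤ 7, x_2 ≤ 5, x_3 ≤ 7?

33

Ignoring the caps, the number of non-negative solutions to x_1+…+x_3 = 12 is C(14,2) = 91.
Subtract solutions that violate a single cap (substitute x_i' = x_i − (cap_i+1)): x_1 ≥ 8 gives C(6,2) = 15; x_2 ≥ 6 gives C(8,2) = 28; x_3 ≥ 8 gives C(6,2) = 15. Together 58.
No two caps can be exceeded simultaneously, so the pair terms are all 0.
By inclusion–exclusion the count is 91 − 58 + 0 = 33.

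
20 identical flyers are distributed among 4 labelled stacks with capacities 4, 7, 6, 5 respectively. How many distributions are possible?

Without the upper bounds there are C(23,3) = 1771 ways to split 20 among 4 stacks.
Subtract solutions that violate a single cap (substitute x_i' = x_i − (cap_i+1)): x_1 ≥ 5 gives C(18,3) = 816; x_2 ≥ 8 gives C(15,3) = 455; x_3 ≥ 7 gives C(16,3) = 560; x_4 ≥ 6 gives C(17,3) = 680. Together 2511.
Add back pairs where two caps are both exceeded: 120 + 165 + 220 + 56 + 84 + 120 = 765.
Subtract triples: 1 + 4 + 10 + 0 = 15.
By inclusion–exclusion the count is 1771 − 2511 + 765 − 15 = 10.

10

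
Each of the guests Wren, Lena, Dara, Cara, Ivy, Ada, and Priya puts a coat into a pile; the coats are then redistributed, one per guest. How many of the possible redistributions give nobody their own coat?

1854

This is the derangement count D_7: permutations of 7 items with no fixed point.
By inclusion–exclusion this is Σ_{j=0}^{7} (−1)^j C(7,j)·(7−j)!.
Computing: 5040 − 5040 + 2520 − 840 + 210 − 42 + 7 − 1 = 1854.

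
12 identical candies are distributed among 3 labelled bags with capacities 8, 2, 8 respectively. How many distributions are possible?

18

Ignoring the caps, the number of non-negative solutions to x_1+…+x_3 = 12 is C(14,2) = 91.
Subtract solutions that violate a single cap (substitute x_i' = x_i − (cap_i+1)): x_1 ≥ 9 gives C(5,2) = 10; x_2 ≥ 3 gives C(11,2) = 55; x_3 ≥ 9 gives C(5,2) = 10. Together 75.
Add back pairs where two caps are both exceeded: 1 + 0 + 1 = 2.
By inclusion–exclusion the count is 91 − 75 + 2 = 18.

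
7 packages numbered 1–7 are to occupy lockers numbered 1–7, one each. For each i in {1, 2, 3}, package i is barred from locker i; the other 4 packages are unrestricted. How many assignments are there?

3216

Let Aᵢ (for i ∈ {1, 2, 3}) be the placements that put package i in its forbidden locker. Any j of these fix j positions, leaving (7−j)! ways to fill the rest, and there are C(3,j) ways to pick which j.
By inclusion–exclusion, the number of valid placements is Σ_{j=0}^{3} (−1)^j C(3,j)·(7−j)!.
Computing: 5040 − 2160 + 360 − 24 = 3216.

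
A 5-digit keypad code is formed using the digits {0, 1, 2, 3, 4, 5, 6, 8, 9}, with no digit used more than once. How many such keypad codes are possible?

Choose and order 5 of the 9 symbols: the first digit has 9 options, the next 8, and so on down to 5.
That product is 9 × 8 × 7 × 6 × 5 = 15120.

15120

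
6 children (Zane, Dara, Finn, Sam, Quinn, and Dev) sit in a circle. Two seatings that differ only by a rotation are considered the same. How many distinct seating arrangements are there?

120

Seat Zane anywhere (absorbing the rotational symmetry), then permute the other 5: (5)! = 120.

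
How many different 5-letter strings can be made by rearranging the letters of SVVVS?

10

SVVVS has 5 letters with S appearing twice and V appearing 3 times.
Dividing 5! = 120 by 3!·2! = 12 for the repeated letters gives 10.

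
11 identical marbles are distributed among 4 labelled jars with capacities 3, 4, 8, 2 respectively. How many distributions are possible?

50

By stars and bars, unrestricted non-negative solutions to x_1+…+x_4 = 11 number C(11+3,3) = 364.
Subtract solutions that violate a single cap (substitute x_i' = x_i − (cap_i+1)): x_1 ≥ 4 gives C(10,3) = 120; x_2 ≥ 5 gives C(9,3) = 84; x_3 ≥ 9 gives C(5,3) = 10; x_4 ≥ 3 gives C(11,3) = 165. Together 379.
Add back pairs where two caps are both exceeded: 10 + 0 + 35 + 0 + 20 + 0 = 65.
By inclusion–exclusion the count is 364 − 379 + 65 = 50.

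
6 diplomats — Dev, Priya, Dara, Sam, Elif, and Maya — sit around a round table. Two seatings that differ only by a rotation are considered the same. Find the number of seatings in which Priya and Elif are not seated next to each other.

72

Without the restriction there are (5)! = 120 seatings.
Those with Priya next to Elif: fuse the pair into one unit and seat 5 units around a circle — 2·(4)! = 48.
Subtracting, 120 − 48 = 72.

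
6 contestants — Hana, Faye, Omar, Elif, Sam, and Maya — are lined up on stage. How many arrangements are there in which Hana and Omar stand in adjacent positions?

Glue Hana and Omar into one block (2 internal orders), leaving 5 units to arrange in a row.
So the count is 2·(5)! = 240.

240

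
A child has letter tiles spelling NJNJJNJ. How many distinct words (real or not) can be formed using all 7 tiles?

35

Letter multiplicities in NJNJJNJ: J×4, N×3.
So there are 7! / (4!·3!) = 35 distinguishable arrangements.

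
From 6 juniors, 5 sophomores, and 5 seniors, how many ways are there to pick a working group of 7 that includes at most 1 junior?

1380

Split by how many juniors are chosen (0 through 1).
Sum: C(6,0)·C(10,7) + C(6,1)·C(10,6) = 120 + 1260 = 1380.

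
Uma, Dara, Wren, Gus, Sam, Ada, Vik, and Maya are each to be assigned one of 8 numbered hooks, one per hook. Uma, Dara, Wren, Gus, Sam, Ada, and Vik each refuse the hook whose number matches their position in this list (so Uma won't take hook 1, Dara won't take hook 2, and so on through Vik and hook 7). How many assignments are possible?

Let Aᵢ (for 1 ≤ i ≤ 7) be the placements that put person i in their forbidden hook. Any j of these fix j positions, leaving (8−j)! ways to fill the rest, and there are C(7,j) ways to pick which j.
By inclusion–exclusion, the number of valid placements is Σ_{j=0}^{7} (−1)^j C(7,j)·(8−j)!.
Computing: 40320 − 35280 + 15120 − 4200 + 840 − 126 + 14 − 1 = 16687.

16687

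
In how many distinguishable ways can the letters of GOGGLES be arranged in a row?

The 7 letters of GOGGLES have repeats: G appearing 3 times.
The number of distinct arrangements is 7!/(3!) = 5040/6 = 840.

840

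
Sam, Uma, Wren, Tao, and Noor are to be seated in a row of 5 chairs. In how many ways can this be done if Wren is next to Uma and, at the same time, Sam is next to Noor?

24

Treat {Wren,Uma} as one block (2 orders) and {Sam,Noor} as another (2 orders).
That leaves 3 units to arrange: 2 × 2 × 3! = 4 × 6 = 24.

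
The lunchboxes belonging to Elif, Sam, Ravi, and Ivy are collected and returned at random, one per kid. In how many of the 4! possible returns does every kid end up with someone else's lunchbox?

9

Count assignments avoiding every fixed point. For any j of the 4 kids fixed to their own lunchbox, the other 4−j can be arranged in (4−j)! ways.
By inclusion–exclusion this is Σ_{j=0}^{4} (−1)^j C(4,j)·(4−j)!.
Computing: 24 − 24 + 12 − 4 + 1 = 9.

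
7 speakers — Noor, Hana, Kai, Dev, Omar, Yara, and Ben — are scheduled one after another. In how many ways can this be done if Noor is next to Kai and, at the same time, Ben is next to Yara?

480

Treat {Noor,Kai} as one block (2 orders) and {Ben,Yara} as another (2 orders).
That leaves 5 units to arrange: 2 × 2 × 5! = 4 × 120 = 480.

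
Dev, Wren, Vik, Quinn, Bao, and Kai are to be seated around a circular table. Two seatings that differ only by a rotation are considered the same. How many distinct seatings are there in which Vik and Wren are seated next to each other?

Treat {Vik, Wren} as one unit (2 internal orders) and seat the resulting 5 units around the table: (4)! circular arrangements.
So 2 × (4)! = 2 × 24 = 48.

48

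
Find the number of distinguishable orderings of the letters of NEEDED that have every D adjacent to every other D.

20

Treat the 2 copies of D as a single block. The multiset to arrange is then {DD, E, E, E, N}, 5 items in all.
That gives (5)!/(3!) = 20 arrangements.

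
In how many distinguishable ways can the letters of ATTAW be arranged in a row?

Letter multiplicities in ATTAW: A×2, T×2, W×1.
Dividing 5! = 120 by 2!·2! = 4 for the repeated letters gives 30.

30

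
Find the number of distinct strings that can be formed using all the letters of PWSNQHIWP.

PWSNQHIWP has 9 letters with P appearing twice and W appearing twice.
The number of distinct arrangements is 9!/(2!·2!) = 362880/4 = 90720.

90720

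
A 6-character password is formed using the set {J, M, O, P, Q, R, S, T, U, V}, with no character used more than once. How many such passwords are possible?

151200

Choose and order 6 of the 10 symbols: the first character has 10 options, the next 9, and so on down to 5.
That product is 10 × 9 × 8 × 7 × 6 × 5 = 151200.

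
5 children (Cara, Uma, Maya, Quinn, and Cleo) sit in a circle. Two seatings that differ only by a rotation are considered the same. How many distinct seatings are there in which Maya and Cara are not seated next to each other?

12

Without the restriction there are (4)! = 24 seatings.
Seatings with Maya beside Cara: treat them as a block with 2 internal orders, giving 2 × (3)! = 12.
Subtracting, 24 − 12 = 12.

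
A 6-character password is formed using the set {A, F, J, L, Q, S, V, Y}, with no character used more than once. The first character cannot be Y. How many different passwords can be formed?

17640

The first character has 8−1 = 7 choices (anything except Y).
The remaining 5 characters are filled from the other 7 symbols without repetition: 7 × 6 × 5 × 4 × 3 = 2520.
Total: 7 × 2520 = 17640.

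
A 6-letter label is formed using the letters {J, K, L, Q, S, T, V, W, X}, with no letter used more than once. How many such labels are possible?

With no repetition, fill the 6 letters in order: 9 choices, then 8, down to 4.
9 × 8 × 7 × 6 × 5 × 4 = 60480.

60480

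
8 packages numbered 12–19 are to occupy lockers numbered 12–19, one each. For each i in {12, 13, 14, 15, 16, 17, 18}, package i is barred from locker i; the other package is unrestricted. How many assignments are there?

Let Aᵢ (for 12 ≤ i ≤ 18) be the placements that put package i in its forbidden locker. Any j of these fix j positions, leaving (8−j)! ways to fill the rest, and there are C(7,j) ways to pick which j.
By inclusion–exclusion, the number of valid placements is Σ_{j=0}^{7} (−1)^j C(7,j)·(8−j)!.
Computing: 40320 − 35280 + 15120 − 4200 + 840 − 126 + 14 − 1 = 16687.

16687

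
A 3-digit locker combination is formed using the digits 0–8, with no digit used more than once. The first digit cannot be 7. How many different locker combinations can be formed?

The first digit has 9−1 = 8 choices (anything except 7).
The remaining 2 digits are filled from the other 8 symbols without repetition: 8 × 7 = 56.
Total: 8 × 56 = 448.

448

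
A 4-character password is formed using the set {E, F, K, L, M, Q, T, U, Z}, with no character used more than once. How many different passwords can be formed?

Choose and order 4 of the 9 symbols: the first character has 9 options, the next 8, then 7, 6.
9 × 8 × 7 × 6 = 3024.

3024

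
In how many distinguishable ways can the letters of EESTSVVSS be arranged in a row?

EESTSVVSS has 9 letters with E appearing twice, S appearing 4 times, and V appearing twice.
The number of distinct arrangements is 9!/(4!·2!·2!) = 362880/96 = 3780.

3780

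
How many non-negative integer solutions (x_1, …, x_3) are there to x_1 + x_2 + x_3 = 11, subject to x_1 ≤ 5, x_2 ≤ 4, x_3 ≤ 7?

20

Ignoring the caps, the number of non-negative solutions to x_1+…+x_3 = 11 is C(13,2) = 78.
Subtract solutions that violate a single cap (substitute x_i' = x_i − (cap_i+1)): x_1 ≥ 6 gives C(7,2) = 21; x_2 ≥ 5 gives C(8,2) = 28; x_3 ≥ 8 gives C(5,2) = 10. Together 59.
Add back pairs where two caps are both exceeded: 1 + 0 + 0 = 1.
By inclusion–exclusion the count is 78 − 59 + 1 = 20.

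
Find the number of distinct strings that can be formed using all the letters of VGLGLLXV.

Letter multiplicities in VGLGLLXV: G×2, L×3, V×2, X×1.
Dividing 8! = 40320 by 3!·2!·2! = 24 for the repeated letters gives 1680.

1680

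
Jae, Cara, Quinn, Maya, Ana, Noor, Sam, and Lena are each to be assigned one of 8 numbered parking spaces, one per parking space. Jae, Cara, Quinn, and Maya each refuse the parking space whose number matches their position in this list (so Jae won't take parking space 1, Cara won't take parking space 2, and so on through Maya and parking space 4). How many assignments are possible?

Let Aᵢ (for 1 ≤ i ≤ 4) be the placements that put person i in their forbidden parking space. Any j of these fix j positions, leaving (8−j)! ways to fill the rest, and there are C(4,j) ways to pick which j.
By inclusion–exclusion, the number of valid placements is Σ_{j=0}^{4} (−1)^j C(4,j)·(8−j)!.
Computing: 40320 − 20160 + 4320 − 480 + 24 = 24024.

24024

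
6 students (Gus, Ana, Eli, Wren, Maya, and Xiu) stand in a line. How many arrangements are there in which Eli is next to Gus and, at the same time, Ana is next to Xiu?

Treat {Eli,Gus} as one block (2 orders) and {Ana,Xiu} as another (2 orders).
That leaves 4 units to arrange: 2 × 2 × 4! = 4 × 24 = 96.

96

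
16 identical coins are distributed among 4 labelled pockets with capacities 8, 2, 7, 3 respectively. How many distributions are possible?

30

By stars and bars, unrestricted non-negative solutions to x_1+…+x_4 = 16 number C(16+3,3) = 969.
Subtract solutions that violate a single cap (substitute x_i' = x_i − (cap_i+1)): x_1 ≥ 9 gives C(10,3) = 120; x_2 ≥ 3 gives C(16,3) = 560; x_3 ≥ 8 gives C(11,3) = 165; x_4 ≥ 4 gives C(15,3) = 455. Together 1300.
Add back pairs where two caps are both exceeded: 35 + 0 + 20 + 56 + 220 + 35 = 366.
Subtract triples: 0 + 1 + 0 + 4 = 5.
By inclusion–exclusion the count is 969 − 1300 + 366 − 5 = 30.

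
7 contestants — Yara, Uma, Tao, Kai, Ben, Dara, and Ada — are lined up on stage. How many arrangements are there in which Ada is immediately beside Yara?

Glue Ada and Yara into one block (2 internal orders), leaving 6 units to arrange in a row.
So the count is 2·(6)! = 1440.

1440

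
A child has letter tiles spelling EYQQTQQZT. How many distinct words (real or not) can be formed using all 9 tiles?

7560

EYQQTQQZT has 9 letters with Q appearing 4 times and T appearing twice.
The number of distinct arrangements is 9!/(4!·2!) = 362880/48 = 7560.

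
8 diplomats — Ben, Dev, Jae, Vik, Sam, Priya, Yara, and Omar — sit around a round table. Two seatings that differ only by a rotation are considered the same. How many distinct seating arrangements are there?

5040

Around a circle, 8 distinct people have 8!/8 = (7)! = 5040 rotationally distinct seatings.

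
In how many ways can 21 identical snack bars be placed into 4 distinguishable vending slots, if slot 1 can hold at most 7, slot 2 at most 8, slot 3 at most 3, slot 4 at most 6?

20

By stars and bars, unrestricted non-negative solutions to x_1+…+x_4 = 21 number C(21+3,3) = 2024.
Subtract solutions that violate a single cap (substitute x_i' = x_i − (cap_i+1)): x_1 ≥ 8 gives C(16,3) = 560; x_2 ≥ 9 gives C(15,3) = 455; x_3 ≥ 4 gives C(20,3) = 1140; x_4 ≥ 7 gives C(17,3) = 680. Together 2835.
Add back pairs where two caps are both exceeded: 35 + 220 + 84 + 165 + 56 + 286 = 846.
Subtract triples: 1 + 0 + 10 + 4 = 15.
By inclusion–exclusion the count is 2024 − 2835 + 846 − 15 = 20.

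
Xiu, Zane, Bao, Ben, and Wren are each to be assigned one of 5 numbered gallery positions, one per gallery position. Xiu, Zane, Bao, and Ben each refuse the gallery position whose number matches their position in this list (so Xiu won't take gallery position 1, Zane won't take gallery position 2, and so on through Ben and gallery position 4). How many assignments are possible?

53

Let Aᵢ (for 1 ≤ i ≤ 4) be the placements that put person i in their forbidden gallery position. Any j of these fix j positions, leaving (5−j)! ways to fill the rest, and there are C(4,j) ways to pick which j.
By inclusion–exclusion, the number of valid placements is Σ_{j=0}^{4} (−1)^j C(4,j)·(5−j)!.
Computing: 120 − 96 + 36 − 8 + 1 = 53.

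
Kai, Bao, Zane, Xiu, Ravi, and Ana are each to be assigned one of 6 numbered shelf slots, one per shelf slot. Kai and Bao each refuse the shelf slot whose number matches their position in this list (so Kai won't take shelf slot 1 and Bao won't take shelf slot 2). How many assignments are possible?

Let Aᵢ (for i ∈ {1, 2}) be the placements that put person i in their forbidden shelf slot. Any j of these fix j positions, leaving (6−j)! ways to fill the rest, and there are C(2,j) ways to pick which j.
By inclusion–exclusion, the number of valid placements is Σ_{j=0}^{2} (−1)^j C(2,j)·(6−j)!.
Computing: 720 − 240 + 24 = 504.

504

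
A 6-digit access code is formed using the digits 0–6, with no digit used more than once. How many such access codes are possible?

This is a permutation of 6 out of 7: P(7,6) = 7!/1!.
That product is 7 × 6 × 5 × 4 × 3 × 2 = 5040.

5040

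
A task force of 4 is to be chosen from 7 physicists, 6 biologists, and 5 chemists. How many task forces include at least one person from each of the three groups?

Total 4-person selections from all 18: C(18,4) = 3060.
Selections missing a whole group: no physicists → C(11,4) = 330; no biologists → C(12,4) = 495; no chemists → C(13,4) = 715.
Add back selections omitting two groups (i.e. drawn from a single group): C(7,4) + C(6,4) + C(5,4) = 55.
By inclusion–exclusion: 3060 − 1540 + 55 = 1575.

1575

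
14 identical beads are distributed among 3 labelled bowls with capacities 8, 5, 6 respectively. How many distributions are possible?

By stars and bars, unrestricted non-negative solutions to x_1+…+x_3 = 14 number C(14+2,2) = 120.
Subtract solutions that violate a single cap (substitute x_i' = x_i − (cap_i+1)): x_1 ≥ 9 gives C(7,2) = 21; x_2 ≥ 6 gives C(10,2) = 45; x_3 ≥ 7 gives C(9,2) = 36. Together 102.
Add back pairs where two caps are both exceeded: 0 + 0 + 3 = 3.
By inclusion–exclusion the count is 120 − 102 + 3 = 21.

21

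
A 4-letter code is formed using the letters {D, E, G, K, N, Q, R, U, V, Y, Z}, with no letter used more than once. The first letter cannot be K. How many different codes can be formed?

The first letter has 11−1 = 10 choices (anything except K).
The remaining 3 letters are filled from the other 10 symbols without repetition: 10 × 9 × 8 = 720.
Total: 10 × 720 = 7200.

7200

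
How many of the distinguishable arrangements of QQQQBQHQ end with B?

7

With the last slot taken by B, it remains to arrange the other 7 letters (QQQQQHQ).
Those 7 letters have Q appearing 6 times, giving (7)!/(6!) = 7.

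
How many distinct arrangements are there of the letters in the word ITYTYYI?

210

The 7 letters of ITYTYYI have repeats: I appearing twice, T appearing twice, and Y appearing 3 times.
So there are 7! / (3!·2!·2!) = 210 distinguishable arrangements.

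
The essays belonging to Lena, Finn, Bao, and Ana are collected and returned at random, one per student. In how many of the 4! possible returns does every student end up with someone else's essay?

Count assignments avoiding every fixed point. For any j of the 4 students fixed to their own essay, the other 4−j can be arranged in (4−j)! ways.
By inclusion–exclusion this is Σ_{j=0}^{4} (−1)^j C(4,j)·(4−j)!.
Computing: 24 − 24 + 12 − 4 + 1 = 9.

9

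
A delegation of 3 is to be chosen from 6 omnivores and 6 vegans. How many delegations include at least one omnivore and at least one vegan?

With no constraint there are C(12,3) = 220 possible selections.
Selections missing a whole group: no omnivores → C(6,3) = 20; no vegans → C(6,3) = 20.
Both groups omitted at once is impossible, so 220 − 40 = 180.

180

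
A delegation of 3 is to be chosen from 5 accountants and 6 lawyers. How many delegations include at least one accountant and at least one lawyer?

Unrestricted: C(11,3) = 165 ways to pick any 3 of the 11.
Selections missing a whole group: no accountants → C(6,3) = 20; no lawyers → C(5,3) = 10.
Both groups omitted at once is impossible, so 165 − 30 = 135.

135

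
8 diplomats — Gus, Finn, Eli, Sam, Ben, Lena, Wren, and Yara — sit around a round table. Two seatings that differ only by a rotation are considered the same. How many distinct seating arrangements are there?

Fix one person's seat to break rotational symmetry; the remaining 7 people can be arranged in (7)! = 5040 ways.

5040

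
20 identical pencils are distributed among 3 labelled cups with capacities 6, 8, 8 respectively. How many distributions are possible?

Without the upper bounds there are C(22,2) = 231 ways to split 20 among 3 cups.
Subtract solutions that violate a single cap (substitute x_i' = x_i − (cap_i+1)): x_1 ≥ 7 gives C(15,2) = 105; x_2 ≥ 9 gives C(13,2) = 78; x_3 ≥ 9 gives C(13,2) = 78. Together 261.
Add back pairs where two caps are both exceeded: 15 + 15 + 6 = 36.
By inclusion–exclusion the count is 231 − 261 + 36 = 6.

6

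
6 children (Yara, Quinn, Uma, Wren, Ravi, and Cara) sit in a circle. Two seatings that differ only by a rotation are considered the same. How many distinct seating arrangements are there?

Around a circle, 6 distinct people have 6!/6 = (5)! = 120 rotationally distinct seatings.

120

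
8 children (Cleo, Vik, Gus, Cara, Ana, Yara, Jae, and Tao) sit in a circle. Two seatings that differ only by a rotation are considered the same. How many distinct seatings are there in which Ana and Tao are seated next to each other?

Treat {Ana, Tao} as one unit (2 internal orders) and seat the resulting 7 units around the table: (6)! circular arrangements.
So 2 × (6)! = 2 × 720 = 1440.

1440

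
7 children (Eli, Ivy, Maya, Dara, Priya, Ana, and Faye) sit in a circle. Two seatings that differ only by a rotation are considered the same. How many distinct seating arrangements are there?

720

Around a circle, 7 distinct people have 7!/7 = (6)! = 720 rotationally distinct seatings.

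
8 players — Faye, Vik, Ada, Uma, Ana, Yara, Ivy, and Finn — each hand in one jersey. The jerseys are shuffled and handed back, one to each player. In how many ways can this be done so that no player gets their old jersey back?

14833

This is the derangement count D_8: permutations of 8 items with no fixed point.
By inclusion–exclusion this is Σ_{j=0}^{8} (−1)^j C(8,j)·(8−j)!.
Computing: 40320 − 40320 + 20160 − 6720 + 1680 − 336 + 56 − 8 + 1 = 14833.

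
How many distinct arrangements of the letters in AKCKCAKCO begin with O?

560

Fix O in the first position and arrange the remaining 8 letters.
Those 8 letters have A appearing twice, C appearing 3 times, and K appearing 3 times, giving (8)!/(3!·3!·2!) = 560.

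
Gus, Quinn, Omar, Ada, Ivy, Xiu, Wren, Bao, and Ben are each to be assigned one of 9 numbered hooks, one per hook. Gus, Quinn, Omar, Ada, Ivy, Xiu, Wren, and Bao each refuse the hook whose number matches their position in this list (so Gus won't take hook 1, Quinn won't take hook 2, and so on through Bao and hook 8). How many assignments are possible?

Let Aᵢ (for 1 ≤ i ≤ 8) be the placements that put person i in their forbidden hook. Any j of these fix j positions, leaving (9−j)! ways to fill the rest, and there are C(8,j) ways to pick which j.
By inclusion–exclusion, the number of valid placements is Σ_{j=0}^{8} (−1)^j C(8,j)·(9−j)!.
Computing: 362880 − 322560 + 141120 − 40320 + 8400 − 1344 + 168 − 16 + 1 = 148329.

148329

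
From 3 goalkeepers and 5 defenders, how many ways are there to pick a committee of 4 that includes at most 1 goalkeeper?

Split by how many goalkeepers are chosen (0 through 1).
Sum: C(3,0)·C(5,4) + C(3,1)·C(5,3) = 5 + 30 = 35.

35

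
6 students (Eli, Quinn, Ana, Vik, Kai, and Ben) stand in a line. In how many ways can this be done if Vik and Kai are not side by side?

Of the 6! = 720 arrangements, those with Vik and Kai adjacent number 2 × 5! = 240 (treat the pair as a block with 2 internal orders).
Complementary counting: 720 − 240 = 480.

480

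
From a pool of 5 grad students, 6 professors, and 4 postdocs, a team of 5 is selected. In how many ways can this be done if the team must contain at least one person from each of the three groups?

With no constraint there are C(15,5) = 3003 possible selections.
Subtract selections that omit an entire group: no grad students → C(10,5) = 252; no professors → C(9,5) = 126; no postdocs → C(11,5) = 462.
Add back selections omitting two groups (i.e. drawn from a single group): C(5,5) + C(6,5) + C(4,5) = 7.
By inclusion–exclusion: 3003 − 840 + 7 = 2170.

2170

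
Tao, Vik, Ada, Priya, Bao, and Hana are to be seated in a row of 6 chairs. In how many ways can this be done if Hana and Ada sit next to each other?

240

Place the 4 others and the Hana-Ada pair as 5 objects in a line; the pair has 2 internal arrangements.
So the count is 2·(5)! = 240.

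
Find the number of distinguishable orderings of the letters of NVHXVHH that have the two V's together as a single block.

120

Treat the 2 copies of V as a single block. The multiset to arrange is then {VV, H, H, H, N, X}, 6 items in all.
That gives (6)!/(3!) = 120 arrangements.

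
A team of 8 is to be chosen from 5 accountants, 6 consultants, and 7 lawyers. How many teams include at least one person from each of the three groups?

41811

Total 8-person selections from all 18: C(18,8) = 43758.
Subtract selections that omit an entire group: no accountants → C(13,8) = 1287; no consultants → C(12,8) = 495; no lawyers → C(11,8) = 165.
Add back selections omitting two groups (i.e. drawn from a single group): C(5,8) + C(6,8) + C(7,8) = 0.
By inclusion–exclusion: 43758 − 1947 + 0 = 41811.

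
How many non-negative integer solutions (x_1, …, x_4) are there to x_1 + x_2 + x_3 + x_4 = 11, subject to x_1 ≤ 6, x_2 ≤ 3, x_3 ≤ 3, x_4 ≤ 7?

91

Ignoring the caps, the number of non-negative solutions to x_1+…+x_4 = 11 is C(14,3) = 364.
Subtract solutions that violate a single cap (substitute x_i' = x_i − (cap_i+1)): x_1 ≥ 7 gives C(7,3) = 35; x_2 ≥ 4 gives C(10,3) = 120; x_3 ≥ 4 gives C(10,3) = 120; x_4 ≥ 8 gives C(6,3) = 20. Together 295.
Add back pairs where two caps are both exceeded: 1 + 1 + 0 + 20 + 0 + 0 = 22.
By inclusion–exclusion the count is 364 − 295 + 22 = 91.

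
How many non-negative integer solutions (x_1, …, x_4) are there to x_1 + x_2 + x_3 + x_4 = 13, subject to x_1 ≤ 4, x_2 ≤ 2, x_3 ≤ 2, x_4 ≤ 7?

10

Ignoring the caps, the number of non-negative solutions to x_1+…+x_4 = 13 is C(16,3) = 560.
Subtract solutions that violate a single cap (substitute x_i' = x_i − (cap_i+1)): x_1 ≥ 5 gives C(11,3) = 165; x_2 ≥ 3 gives C(13,3) = 286; x_3 ≥ 3 gives C(13,3) = 286; x_4 ≥ 8 gives C(8,3) = 56. Together 793.
Add back pairs where two caps are both exceeded: 56 + 56 + 1 + 120 + 10 + 10 = 253.
Subtract triples: 10 + 0 + 0 + 0 = 10.
By inclusion–exclusion the count is 560 − 793 + 253 − 10 = 10.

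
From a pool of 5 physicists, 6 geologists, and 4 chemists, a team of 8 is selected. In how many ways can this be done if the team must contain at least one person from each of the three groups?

6216

Total 8-person selections from all 15: C(15,8) = 6435.
Selections missing a whole group: no physicists → C(10,8) = 45; no geologists → C(9,8) = 9; no chemists → C(11,8) = 165.
Add back selections omitting two groups (i.e. drawn from a single group): C(5,8) + C(6,8) + C(4,8) = 0.
By inclusion–exclusion: 6435 − 219 + 0 = 6216.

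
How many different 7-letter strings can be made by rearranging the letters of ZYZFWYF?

630

The 7 letters of ZYZFWYF have repeats: F appearing twice, Y appearing twice, and Z appearing twice.
The number of distinct arrangements is 7!/(2!·2!·2!) = 5040/8 = 630.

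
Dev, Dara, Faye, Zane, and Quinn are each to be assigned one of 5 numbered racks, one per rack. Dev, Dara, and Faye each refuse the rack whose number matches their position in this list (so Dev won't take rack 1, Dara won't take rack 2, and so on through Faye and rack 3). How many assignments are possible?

Let Aᵢ (for i ∈ {1, 2, 3}) be the placements that put person i in their forbidden rack. Any j of these fix j positions, leaving (5−j)! ways to fill the rest, and there are C(3,j) ways to pick which j.
By inclusion–exclusion, the number of valid placements is Σ_{j=0}^{3} (−1)^j C(3,j)·(5−j)!.
Computing: 120 − 72 + 18 − 2 = 64.

64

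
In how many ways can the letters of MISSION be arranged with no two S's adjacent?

900

Total arrangements of MISSION: 7!/(2!·2!) = 1260.
If the two S's are adjacent, glue them into one block, leaving 6 items to arrange: (6)!/(2!) = 360 ways.
Subtracting, 1260 − 360 = 900 arrangements keep the S's apart.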